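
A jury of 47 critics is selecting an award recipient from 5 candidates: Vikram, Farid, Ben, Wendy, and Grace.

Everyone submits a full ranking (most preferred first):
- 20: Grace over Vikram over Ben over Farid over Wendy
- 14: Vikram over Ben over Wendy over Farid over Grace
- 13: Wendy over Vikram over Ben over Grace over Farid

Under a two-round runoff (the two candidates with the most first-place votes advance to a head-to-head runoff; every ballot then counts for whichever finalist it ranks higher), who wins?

Vikram

Round 1 first-place votes: Vikram 14, Farid 0, Ben 0, Wendy 13, Grace 20. Grace and Vikram advance.
Runoff: Grace is ranked above Vikram on 20 ballots, Vikram above Grace on 27.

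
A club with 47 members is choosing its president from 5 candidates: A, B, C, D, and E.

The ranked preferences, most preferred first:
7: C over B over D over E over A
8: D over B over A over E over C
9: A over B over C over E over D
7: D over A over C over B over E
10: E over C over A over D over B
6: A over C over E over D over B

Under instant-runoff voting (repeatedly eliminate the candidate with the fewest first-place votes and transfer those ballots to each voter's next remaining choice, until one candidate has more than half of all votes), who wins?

A

Round 1: A 15, B 0, C 7, D 15, E 10. B eliminated.
Round 2: A 15, C 7, D 15, E 10. C eliminated.
Round 3: A 15, D 22, E 10. E eliminated.
Round 4: A 25, D 22. A has a majority (≥24).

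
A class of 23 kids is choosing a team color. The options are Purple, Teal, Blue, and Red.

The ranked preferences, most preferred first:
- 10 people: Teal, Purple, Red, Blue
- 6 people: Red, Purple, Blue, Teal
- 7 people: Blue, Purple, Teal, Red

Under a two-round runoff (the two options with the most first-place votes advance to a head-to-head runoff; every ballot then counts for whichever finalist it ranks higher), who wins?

Round 1 first-place votes: Purple 0, Teal 10, Blue 7, Red 6. Teal and Blue advance.
Runoff: Teal is ranked above Blue on 10 ballots, Blue above Teal on 13.

Blue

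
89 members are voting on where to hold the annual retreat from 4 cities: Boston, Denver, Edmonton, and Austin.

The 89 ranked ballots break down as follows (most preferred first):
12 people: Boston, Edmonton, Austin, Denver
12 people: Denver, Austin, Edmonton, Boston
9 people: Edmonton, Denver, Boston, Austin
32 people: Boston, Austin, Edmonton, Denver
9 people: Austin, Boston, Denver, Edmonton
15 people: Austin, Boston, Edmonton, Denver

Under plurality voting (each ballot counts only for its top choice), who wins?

First-place votes: Boston 44, Denver 12, Edmonton 9, Austin 24.

Boston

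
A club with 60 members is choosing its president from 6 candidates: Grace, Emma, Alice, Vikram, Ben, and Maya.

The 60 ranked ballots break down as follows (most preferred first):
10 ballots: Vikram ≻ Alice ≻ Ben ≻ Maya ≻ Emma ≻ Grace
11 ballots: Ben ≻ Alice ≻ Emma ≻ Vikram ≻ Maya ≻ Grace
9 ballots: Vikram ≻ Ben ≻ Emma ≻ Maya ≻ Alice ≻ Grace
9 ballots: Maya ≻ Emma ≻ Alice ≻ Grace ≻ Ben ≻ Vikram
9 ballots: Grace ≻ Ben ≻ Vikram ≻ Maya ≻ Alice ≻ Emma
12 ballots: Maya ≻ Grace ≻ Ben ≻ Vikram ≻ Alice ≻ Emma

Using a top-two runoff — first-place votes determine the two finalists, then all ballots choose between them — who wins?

Vikram

Round 1 first-place votes: Grace 9, Emma 0, Alice 0, Vikram 19, Ben 11, Maya 21. Maya and Vikram advance.
Runoff: Maya is ranked above Vikram on 21 ballots, Vikram above Maya on 39.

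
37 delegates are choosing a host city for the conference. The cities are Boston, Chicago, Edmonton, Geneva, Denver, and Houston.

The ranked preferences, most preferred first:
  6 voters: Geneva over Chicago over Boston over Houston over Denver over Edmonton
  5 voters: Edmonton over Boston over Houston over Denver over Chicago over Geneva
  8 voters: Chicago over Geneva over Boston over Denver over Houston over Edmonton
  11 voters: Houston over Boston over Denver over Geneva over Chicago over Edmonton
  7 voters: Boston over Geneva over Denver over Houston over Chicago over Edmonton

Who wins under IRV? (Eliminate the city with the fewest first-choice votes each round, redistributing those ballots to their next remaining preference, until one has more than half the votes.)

Boston

Round 1: Boston 7, Chicago 8, Edmonton 5, Geneva 6, Denver 0, Houston 11. Denver eliminated.
Round 2: Boston 7, Chicago 8, Edmonton 5, Geneva 6, Houston 11. Edmonton eliminated.
Round 3: Boston 12, Chicago 8, Geneva 6, Houston 11. Geneva eliminated.
Round 4: Boston 12, Chicago 14, Houston 11. Houston eliminated.
Round 5: Boston 23, Chicago 14. Boston has a majority (≥19).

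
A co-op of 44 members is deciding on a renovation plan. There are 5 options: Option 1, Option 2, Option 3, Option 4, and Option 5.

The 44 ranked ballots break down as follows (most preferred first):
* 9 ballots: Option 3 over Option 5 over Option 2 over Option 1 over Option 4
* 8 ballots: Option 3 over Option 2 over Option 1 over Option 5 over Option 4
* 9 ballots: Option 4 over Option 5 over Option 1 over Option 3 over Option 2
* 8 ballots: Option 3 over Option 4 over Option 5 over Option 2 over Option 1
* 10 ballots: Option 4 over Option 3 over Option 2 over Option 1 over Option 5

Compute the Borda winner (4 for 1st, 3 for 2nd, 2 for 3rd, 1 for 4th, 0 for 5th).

Option 1: 9×1 + 8×2 + 9×2 + 8×0 + 10×1 = 53
Option 2: 9×2 + 8×3 + 9×0 + 8×1 + 10×2 = 70
Option 3: 9×4 + 8×4 + 9×1 + 8×4 + 10×3 = 139
Option 4: 9×0 + 8×0 + 9×4 + 8×3 + 10×4 = 100
Option 5: 9×3 + 8×1 + 9×3 + 8×2 + 10×0 = 78

Option 3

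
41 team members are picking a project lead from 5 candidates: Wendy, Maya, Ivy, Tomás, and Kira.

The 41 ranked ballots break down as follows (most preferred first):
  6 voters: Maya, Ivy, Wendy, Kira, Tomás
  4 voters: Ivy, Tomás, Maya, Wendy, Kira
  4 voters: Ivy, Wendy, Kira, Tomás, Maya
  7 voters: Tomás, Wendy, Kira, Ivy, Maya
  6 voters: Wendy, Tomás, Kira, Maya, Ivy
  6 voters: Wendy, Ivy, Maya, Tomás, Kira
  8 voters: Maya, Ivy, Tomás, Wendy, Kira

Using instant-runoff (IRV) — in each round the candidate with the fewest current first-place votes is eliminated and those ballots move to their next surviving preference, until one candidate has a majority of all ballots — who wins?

Wendy

Round 1: Wendy 12, Maya 14, Ivy 8, Tomás 7, Kira 0. Kira eliminated.
Round 2: Wendy 12, Maya 14, Ivy 8, Tomás 7. Tomás eliminated.
Round 3: Wendy 19, Maya 14, Ivy 8. Ivy eliminated.
Round 4: Wendy 23, Maya 18. Wendy has a majority (≥21).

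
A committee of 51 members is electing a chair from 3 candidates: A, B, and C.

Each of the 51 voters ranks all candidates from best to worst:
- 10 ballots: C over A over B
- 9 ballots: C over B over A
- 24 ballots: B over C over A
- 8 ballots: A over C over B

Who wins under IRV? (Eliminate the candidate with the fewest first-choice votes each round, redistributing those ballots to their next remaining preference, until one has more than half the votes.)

Round 1: A 8, B 24, C 19. A eliminated.
Round 2: B 24, C 27. C has a majority (≥26).

C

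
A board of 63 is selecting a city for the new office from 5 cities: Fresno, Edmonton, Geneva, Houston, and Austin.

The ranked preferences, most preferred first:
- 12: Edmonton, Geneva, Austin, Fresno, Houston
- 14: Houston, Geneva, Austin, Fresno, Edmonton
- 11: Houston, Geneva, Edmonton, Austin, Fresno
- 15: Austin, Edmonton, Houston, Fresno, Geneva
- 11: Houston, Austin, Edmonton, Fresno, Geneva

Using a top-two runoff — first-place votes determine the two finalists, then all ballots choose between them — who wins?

Round 1 first-place votes: Fresno 0, Edmonton 12, Geneva 0, Houston 36, Austin 15. Houston and Austin advance.
Runoff: Houston is ranked above Austin on 36 ballots, Austin above Houston on 27.

Houston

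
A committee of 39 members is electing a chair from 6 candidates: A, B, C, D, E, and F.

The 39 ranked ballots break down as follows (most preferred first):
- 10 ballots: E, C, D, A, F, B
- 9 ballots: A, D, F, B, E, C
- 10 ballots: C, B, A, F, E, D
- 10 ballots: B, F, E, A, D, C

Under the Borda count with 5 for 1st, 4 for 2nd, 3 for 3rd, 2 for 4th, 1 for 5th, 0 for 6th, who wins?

A: 10×2 + 9×5 + 10×3 + 10×2 = 115
B: 10×0 + 9×2 + 10×4 + 10×5 = 108
C: 10×4 + 9×0 + 10×5 + 10×0 = 90
D: 10×3 + 9×4 + 10×0 + 10×1 = 76
E: 10×5 + 9×1 + 10×1 + 10×3 = 99
F: 10×1 + 9×3 + 10×2 + 10×4 = 97

A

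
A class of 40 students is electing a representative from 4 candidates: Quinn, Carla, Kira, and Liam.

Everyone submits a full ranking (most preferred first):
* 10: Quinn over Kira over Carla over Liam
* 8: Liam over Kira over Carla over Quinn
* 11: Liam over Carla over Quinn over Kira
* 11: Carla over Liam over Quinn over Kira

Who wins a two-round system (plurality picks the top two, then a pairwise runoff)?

Carla

Round 1 first-place votes: Quinn 10, Carla 11, Kira 0, Liam 19. Liam and Carla advance.
Runoff: Liam is ranked above Carla on 19 ballots, Carla above Liam on 21.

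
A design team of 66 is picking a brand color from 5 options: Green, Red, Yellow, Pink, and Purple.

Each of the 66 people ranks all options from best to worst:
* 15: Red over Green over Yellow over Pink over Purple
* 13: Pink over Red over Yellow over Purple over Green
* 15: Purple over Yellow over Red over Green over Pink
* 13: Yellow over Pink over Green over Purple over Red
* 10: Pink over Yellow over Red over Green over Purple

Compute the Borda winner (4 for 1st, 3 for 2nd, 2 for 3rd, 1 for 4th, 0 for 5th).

Yellow

Green: 15×3 + 13×0 + 15×1 + 13×2 + 10×1 = 96
Red: 15×4 + 13×3 + 15×2 + 13×0 + 10×2 = 149
Yellow: 15×2 + 13×2 + 15×3 + 13×4 + 10×3 = 183
Pink: 15×1 + 13×4 + 15×0 + 13×3 + 10×4 = 146
Purple: 15×0 + 13×1 + 15×4 + 13×1 + 10×0 = 86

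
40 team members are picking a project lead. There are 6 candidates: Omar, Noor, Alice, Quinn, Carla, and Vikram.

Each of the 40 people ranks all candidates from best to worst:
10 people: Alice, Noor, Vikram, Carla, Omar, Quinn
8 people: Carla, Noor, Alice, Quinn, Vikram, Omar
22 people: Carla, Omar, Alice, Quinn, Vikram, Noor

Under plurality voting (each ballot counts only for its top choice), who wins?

First-place votes: Omar 0, Noor 0, Alice 10, Quinn 0, Carla 30, Vikram 0.

Carla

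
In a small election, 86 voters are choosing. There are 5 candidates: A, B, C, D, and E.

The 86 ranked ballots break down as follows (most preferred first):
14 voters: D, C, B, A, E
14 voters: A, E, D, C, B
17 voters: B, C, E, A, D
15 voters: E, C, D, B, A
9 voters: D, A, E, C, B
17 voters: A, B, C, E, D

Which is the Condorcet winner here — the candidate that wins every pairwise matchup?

C

C vs A: 46–40
C vs B: 52–34
C vs D: 49–37
C vs E: 48–38
C beats every other candidate.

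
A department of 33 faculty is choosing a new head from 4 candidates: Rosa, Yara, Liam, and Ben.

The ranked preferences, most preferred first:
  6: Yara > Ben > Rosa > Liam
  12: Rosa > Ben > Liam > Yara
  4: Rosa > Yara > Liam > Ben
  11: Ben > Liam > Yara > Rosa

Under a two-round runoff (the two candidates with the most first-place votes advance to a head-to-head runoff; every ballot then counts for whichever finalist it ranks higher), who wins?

Round 1 first-place votes: Rosa 16, Yara 6, Liam 0, Ben 11. Rosa and Ben advance.
Runoff: Rosa is ranked above Ben on 16 ballots, Ben above Rosa on 17.

Ben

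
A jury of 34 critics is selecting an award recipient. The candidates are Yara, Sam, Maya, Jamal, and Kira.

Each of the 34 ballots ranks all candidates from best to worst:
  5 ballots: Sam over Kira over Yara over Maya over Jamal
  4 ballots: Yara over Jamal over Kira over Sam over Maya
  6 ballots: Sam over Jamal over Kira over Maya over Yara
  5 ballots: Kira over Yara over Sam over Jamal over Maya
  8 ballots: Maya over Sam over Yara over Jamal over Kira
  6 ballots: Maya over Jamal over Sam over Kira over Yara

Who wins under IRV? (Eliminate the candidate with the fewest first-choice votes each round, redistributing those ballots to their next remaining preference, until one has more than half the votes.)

Round 1: Yara 4, Sam 11, Maya 14, Jamal 0, Kira 5. Jamal eliminated.
Round 2: Yara 4, Sam 11, Maya 14, Kira 5. Yara eliminated.
Round 3: Sam 11, Maya 14, Kira 9. Kira eliminated.
Round 4: Sam 20, Maya 14. Sam has a majority (≥18).

Sam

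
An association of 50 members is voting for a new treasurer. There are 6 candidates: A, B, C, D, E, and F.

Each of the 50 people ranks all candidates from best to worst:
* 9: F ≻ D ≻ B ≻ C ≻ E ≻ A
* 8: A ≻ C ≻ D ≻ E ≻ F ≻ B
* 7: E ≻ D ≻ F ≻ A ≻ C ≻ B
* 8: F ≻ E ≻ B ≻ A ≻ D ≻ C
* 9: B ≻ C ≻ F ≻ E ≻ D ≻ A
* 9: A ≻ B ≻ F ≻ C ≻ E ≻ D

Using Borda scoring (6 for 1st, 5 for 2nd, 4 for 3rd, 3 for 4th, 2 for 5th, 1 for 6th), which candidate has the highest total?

A: 9×1 + 8×6 + 7×3 + 8×3 + 9×1 + 9×6 = 165
B: 9×4 + 8×1 + 7×1 + 8×4 + 9×6 + 9×5 = 182
C: 9×3 + 8×5 + 7×2 + 8×1 + 9×5 + 9×3 = 161
D: 9×5 + 8×4 + 7×5 + 8×2 + 9×2 + 9×1 = 155
E: 9×2 + 8×3 + 7×6 + 8×5 + 9×3 + 9×2 = 169
F: 9×6 + 8×2 + 7×4 + 8×6 + 9×4 + 9×4 = 218

F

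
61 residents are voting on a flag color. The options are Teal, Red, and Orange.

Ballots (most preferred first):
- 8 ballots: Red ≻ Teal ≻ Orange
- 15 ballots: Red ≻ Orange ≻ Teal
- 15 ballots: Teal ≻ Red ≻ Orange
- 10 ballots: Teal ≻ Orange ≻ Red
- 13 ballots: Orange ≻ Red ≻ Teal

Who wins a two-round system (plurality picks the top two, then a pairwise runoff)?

Red

Round 1 first-place votes: Teal 25, Red 23, Orange 13. Teal and Red advance.
Runoff: Teal is ranked above Red on 25 ballots, Red above Teal on 36.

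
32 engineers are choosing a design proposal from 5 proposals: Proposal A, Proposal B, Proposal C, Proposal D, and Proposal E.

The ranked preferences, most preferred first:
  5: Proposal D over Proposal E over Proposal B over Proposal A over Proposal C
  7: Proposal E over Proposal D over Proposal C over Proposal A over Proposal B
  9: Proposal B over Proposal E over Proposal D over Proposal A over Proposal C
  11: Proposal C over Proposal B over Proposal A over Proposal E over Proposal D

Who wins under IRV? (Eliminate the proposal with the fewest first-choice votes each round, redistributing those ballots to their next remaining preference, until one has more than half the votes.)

Round 1: Proposal A 0, Proposal B 9, Proposal C 11, Proposal D 5, Proposal E 7. Proposal A eliminated.
Round 2: Proposal B 9, Proposal C 11, Proposal D 5, Proposal E 7. Proposal D eliminated.
Round 3: Proposal B 9, Proposal C 11, Proposal E 12. Proposal B eliminated.
Round 4: Proposal C 11, Proposal E 21. Proposal E has a majority (≥17).

Proposal E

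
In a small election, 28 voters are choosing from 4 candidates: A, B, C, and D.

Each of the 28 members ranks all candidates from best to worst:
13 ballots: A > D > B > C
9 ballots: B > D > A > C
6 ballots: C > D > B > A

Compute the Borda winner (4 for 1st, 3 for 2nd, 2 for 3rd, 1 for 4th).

A: 13×4 + 9×2 + 6×1 = 76
B: 13×2 + 9×4 + 6×2 = 74
C: 13×1 + 9×1 + 6×4 = 46
D: 13×3 + 9×3 + 6×3 = 84

D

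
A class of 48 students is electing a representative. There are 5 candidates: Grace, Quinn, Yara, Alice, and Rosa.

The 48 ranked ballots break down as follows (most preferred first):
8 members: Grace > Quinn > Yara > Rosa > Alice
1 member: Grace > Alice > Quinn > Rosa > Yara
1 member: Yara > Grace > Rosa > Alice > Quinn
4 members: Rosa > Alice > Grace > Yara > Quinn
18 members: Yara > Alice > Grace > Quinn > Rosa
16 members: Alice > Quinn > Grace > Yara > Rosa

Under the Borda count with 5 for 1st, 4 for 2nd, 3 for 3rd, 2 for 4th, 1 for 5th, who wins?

Alice

Grace: 8×5 + 1×5 + 1×4 + 4×3 + 18×3 + 16×3 = 163
Quinn: 8×4 + 1×3 + 1×1 + 4×1 + 18×2 + 16×4 = 140
Yara: 8×3 + 1×1 + 1×5 + 4×2 + 18×5 + 16×2 = 160
Alice: 8×1 + 1×4 + 1×2 + 4×4 + 18×4 + 16×5 = 182
Rosa: 8×2 + 1×2 + 1×3 + 4×5 + 18×1 + 16×1 = 75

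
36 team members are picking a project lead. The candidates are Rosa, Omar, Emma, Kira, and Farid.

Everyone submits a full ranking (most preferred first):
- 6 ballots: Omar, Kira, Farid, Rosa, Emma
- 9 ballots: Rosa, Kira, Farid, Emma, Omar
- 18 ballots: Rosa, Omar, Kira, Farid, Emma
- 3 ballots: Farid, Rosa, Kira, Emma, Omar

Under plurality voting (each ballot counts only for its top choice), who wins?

Rosa

First-place votes: Rosa 27, Omar 6, Emma 0, Kira 0, Farid 3.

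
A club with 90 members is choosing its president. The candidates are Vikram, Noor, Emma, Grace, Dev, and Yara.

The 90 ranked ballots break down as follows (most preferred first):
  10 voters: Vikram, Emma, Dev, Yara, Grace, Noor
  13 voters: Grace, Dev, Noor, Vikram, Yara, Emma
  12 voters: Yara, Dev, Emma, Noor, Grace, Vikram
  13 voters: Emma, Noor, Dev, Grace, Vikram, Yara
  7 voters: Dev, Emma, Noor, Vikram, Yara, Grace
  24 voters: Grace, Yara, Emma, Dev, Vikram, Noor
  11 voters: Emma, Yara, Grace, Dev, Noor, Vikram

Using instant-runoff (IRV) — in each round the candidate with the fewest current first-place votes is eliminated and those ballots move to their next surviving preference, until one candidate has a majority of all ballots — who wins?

Round 1: Vikram 10, Noor 0, Emma 24, Grace 37, Dev 7, Yara 12. Noor eliminated.
Round 2: Vikram 10, Emma 24, Grace 37, Dev 7, Yara 12. Dev eliminated.
Round 3: Vikram 10, Emma 31, Grace 37, Yara 12. Vikram eliminated.
Round 4: Emma 41, Grace 37, Yara 12. Yara eliminated.
Round 5: Emma 53, Grace 37. Emma has a majority (≥46).

Emma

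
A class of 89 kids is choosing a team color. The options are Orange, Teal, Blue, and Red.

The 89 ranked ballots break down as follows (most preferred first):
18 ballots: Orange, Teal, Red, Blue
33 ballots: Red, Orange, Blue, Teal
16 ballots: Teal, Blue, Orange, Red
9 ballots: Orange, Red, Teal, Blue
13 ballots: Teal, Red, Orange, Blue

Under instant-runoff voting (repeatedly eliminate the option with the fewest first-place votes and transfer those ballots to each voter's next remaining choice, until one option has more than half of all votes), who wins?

Teal

Round 1: Orange 27, Teal 29, Blue 0, Red 33. Blue eliminated.
Round 2: Orange 27, Teal 29, Red 33. Orange eliminated.
Round 3: Teal 47, Red 42. Teal has a majority (≥45).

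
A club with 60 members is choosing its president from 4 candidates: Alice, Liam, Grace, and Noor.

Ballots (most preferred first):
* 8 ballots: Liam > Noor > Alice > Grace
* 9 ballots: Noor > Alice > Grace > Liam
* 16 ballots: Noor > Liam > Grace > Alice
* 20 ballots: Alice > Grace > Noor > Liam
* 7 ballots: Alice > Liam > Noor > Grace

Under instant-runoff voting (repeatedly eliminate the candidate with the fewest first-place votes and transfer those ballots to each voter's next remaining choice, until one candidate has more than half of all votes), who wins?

Noor

Round 1: Alice 27, Liam 8, Grace 0, Noor 25. Grace eliminated.
Round 2: Alice 27, Liam 8, Noor 25. Liam eliminated.
Round 3: Alice 27, Noor 33. Noor has a majority (≥31).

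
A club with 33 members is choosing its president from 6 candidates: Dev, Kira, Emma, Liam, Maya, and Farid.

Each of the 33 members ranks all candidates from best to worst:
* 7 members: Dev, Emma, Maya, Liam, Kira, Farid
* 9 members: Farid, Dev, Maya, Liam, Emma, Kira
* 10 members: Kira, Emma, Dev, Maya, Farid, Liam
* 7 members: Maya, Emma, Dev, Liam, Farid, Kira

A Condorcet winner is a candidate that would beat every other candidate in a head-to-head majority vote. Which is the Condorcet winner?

Emma

Emma vs Dev: 17–16
Emma vs Kira: 23–10
Emma vs Liam: 24–9
Emma vs Maya: 17–16
Emma vs Farid: 24–9
Emma beats every other candidate.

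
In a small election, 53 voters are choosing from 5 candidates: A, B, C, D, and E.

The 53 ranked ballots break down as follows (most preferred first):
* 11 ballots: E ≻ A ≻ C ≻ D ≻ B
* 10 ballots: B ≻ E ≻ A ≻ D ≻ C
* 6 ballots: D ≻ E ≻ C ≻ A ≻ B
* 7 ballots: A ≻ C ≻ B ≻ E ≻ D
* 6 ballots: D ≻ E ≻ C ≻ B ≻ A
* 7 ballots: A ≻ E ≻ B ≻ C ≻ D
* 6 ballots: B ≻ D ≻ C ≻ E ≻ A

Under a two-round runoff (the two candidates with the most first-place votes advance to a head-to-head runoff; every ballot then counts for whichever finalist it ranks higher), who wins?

Round 1 first-place votes: A 14, B 16, C 0, D 12, E 11. B and A advance.
Runoff: B is ranked above A on 22 ballots, A above B on 31.

A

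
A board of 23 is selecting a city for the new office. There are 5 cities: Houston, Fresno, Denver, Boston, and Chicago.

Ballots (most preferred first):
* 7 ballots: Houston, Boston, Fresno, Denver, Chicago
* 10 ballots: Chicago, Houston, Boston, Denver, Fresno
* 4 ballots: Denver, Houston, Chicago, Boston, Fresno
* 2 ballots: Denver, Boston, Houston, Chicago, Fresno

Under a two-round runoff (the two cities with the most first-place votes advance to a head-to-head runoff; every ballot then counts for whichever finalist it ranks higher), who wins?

Houston

Round 1 first-place votes: Houston 7, Fresno 0, Denver 6, Boston 0, Chicago 10. Chicago and Houston advance.
Runoff: Chicago is ranked above Houston on 10 ballots, Houston above Chicago on 13.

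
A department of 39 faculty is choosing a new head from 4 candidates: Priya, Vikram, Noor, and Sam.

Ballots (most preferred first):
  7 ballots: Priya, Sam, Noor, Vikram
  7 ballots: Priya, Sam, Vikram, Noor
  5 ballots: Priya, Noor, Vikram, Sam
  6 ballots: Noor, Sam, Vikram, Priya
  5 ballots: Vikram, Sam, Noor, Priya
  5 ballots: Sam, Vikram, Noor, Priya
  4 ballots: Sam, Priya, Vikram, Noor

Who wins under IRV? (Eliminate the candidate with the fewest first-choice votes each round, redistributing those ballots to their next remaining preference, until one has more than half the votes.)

Sam

Round 1: Priya 19, Vikram 5, Noor 6, Sam 9. Vikram eliminated.
Round 2: Priya 19, Noor 6, Sam 14. Noor eliminated.
Round 3: Priya 19, Sam 20. Sam has a majority (≥20).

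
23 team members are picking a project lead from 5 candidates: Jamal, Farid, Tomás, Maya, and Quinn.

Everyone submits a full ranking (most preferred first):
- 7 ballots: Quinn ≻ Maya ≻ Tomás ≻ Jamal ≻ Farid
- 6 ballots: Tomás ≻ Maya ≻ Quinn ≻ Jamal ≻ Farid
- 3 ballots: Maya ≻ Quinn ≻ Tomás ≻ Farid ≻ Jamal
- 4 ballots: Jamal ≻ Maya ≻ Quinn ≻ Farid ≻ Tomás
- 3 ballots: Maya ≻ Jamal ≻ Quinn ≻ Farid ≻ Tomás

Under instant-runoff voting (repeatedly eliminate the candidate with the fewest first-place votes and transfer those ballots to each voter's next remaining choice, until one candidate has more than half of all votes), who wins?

Maya

Round 1: Jamal 4, Farid 0, Tomás 6, Maya 6, Quinn 7. Farid eliminated.
Round 2: Jamal 4, Tomás 6, Maya 6, Quinn 7. Jamal eliminated.
Round 3: Tomás 6, Maya 10, Quinn 7. Tomás eliminated.
Round 4: Maya 16, Quinn 7. Maya has a majority (≥12).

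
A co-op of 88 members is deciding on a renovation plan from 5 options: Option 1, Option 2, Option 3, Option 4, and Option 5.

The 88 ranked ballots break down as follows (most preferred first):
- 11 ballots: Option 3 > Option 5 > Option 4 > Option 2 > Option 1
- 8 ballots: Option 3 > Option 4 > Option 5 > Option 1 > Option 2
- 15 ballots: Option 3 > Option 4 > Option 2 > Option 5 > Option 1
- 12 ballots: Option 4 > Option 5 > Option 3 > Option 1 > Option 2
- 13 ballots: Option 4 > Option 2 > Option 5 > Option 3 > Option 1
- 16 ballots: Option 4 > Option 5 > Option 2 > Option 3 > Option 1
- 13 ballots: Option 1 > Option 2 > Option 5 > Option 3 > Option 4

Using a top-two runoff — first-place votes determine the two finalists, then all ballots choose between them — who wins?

Round 1 first-place votes: Option 1 13, Option 2 0, Option 3 34, Option 4 41, Option 5 0. Option 4 and Option 3 advance.
Runoff: Option 4 is ranked above Option 3 on 41 ballots, Option 3 above Option 4 on 47.

Option 3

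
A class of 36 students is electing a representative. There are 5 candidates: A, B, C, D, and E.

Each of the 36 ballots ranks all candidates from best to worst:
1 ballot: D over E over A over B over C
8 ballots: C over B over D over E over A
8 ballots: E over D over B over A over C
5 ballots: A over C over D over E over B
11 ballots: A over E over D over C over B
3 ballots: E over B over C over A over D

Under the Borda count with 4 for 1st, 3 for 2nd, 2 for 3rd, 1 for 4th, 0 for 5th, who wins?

A: 1×2 + 8×0 + 8×1 + 5×4 + 11×4 + 3×1 = 77
B: 1×1 + 8×3 + 8×2 + 5×0 + 11×0 + 3×3 = 50
C: 1×0 + 8×4 + 8×0 + 5×3 + 11×1 + 3×2 = 64
D: 1×4 + 8×2 + 8×3 + 5×2 + 11×2 + 3×0 = 76
E: 1×3 + 8×1 + 8×4 + 5×1 + 11×3 + 3×4 = 93

E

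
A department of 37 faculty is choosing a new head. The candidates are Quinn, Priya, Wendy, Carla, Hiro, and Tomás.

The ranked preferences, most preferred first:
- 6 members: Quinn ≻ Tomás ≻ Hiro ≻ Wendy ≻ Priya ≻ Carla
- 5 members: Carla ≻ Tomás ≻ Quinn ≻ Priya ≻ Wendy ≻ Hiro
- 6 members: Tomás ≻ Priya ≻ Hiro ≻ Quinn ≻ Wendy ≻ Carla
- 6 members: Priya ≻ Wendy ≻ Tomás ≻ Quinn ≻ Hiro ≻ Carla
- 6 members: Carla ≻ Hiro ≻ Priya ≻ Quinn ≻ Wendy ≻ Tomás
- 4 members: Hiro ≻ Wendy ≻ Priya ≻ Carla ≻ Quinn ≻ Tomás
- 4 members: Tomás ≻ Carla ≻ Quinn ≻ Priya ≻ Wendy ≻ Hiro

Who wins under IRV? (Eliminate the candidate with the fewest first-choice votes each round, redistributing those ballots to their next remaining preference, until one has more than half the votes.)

Round 1: Quinn 6, Priya 6, Wendy 0, Carla 11, Hiro 4, Tomás 10. Wendy eliminated.
Round 2: Quinn 6, Priya 6, Carla 11, Hiro 4, Tomás 10. Hiro eliminated.
Round 3: Quinn 6, Priya 10, Carla 11, Tomás 10. Quinn eliminated.
Round 4: Priya 10, Carla 11, Tomás 16. Priya eliminated.
Round 5: Carla 15, Tomás 22. Tomás has a majority (≥19).

Tomás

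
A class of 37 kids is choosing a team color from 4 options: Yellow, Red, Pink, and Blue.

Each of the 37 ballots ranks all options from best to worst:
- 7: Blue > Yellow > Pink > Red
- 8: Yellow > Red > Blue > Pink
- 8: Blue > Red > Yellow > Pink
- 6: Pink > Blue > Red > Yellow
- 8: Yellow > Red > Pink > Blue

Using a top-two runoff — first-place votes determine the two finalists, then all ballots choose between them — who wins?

Round 1 first-place votes: Yellow 16, Red 0, Pink 6, Blue 15. Yellow and Blue advance.
Runoff: Yellow is ranked above Blue on 16 ballots, Blue above Yellow on 21.

Blue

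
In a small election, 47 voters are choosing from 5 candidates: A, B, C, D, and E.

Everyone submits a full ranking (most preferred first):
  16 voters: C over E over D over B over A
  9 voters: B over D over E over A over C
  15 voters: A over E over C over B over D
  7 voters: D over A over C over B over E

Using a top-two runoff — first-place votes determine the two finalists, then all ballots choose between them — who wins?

Round 1 first-place votes: A 15, B 9, C 16, D 7, E 0. C and A advance.
Runoff: C is ranked above A on 16 ballots, A above C on 31.

A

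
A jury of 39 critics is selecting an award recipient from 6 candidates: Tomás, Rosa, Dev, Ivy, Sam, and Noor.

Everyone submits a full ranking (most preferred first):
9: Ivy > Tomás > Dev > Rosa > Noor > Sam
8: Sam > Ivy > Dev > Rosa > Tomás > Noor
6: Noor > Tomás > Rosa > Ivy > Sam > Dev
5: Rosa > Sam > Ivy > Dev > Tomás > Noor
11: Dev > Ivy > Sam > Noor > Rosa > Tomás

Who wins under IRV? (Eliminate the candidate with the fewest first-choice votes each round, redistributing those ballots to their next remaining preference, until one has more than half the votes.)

Round 1: Tomás 0, Rosa 5, Dev 11, Ivy 9, Sam 8, Noor 6. Tomás eliminated.
Round 2: Rosa 5, Dev 11, Ivy 9, Sam 8, Noor 6. Rosa eliminated.
Round 3: Dev 11, Ivy 9, Sam 13, Noor 6. Noor eliminated.
Round 4: Dev 11, Ivy 15, Sam 13. Dev eliminated.
Round 5: Ivy 26, Sam 13. Ivy has a majority (≥20).

Ivy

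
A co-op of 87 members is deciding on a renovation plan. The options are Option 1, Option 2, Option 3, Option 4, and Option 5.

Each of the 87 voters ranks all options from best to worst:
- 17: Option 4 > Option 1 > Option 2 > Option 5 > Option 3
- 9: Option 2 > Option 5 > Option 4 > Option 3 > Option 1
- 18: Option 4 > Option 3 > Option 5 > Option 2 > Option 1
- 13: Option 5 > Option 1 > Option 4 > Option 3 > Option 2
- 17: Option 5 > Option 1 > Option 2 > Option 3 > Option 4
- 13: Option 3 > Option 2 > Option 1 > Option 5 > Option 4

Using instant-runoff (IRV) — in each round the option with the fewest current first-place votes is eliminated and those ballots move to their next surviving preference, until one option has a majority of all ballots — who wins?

Round 1: Option 1 0, Option 2 9, Option 3 13, Option 4 35, Option 5 30. Option 1 eliminated.
Round 2: Option 2 9, Option 3 13, Option 4 35, Option 5 30. Option 2 eliminated.
Round 3: Option 3 13, Option 4 35, Option 5 39. Option 3 eliminated.
Round 4: Option 4 35, Option 5 52. Option 5 has a majority (≥44).

Option 5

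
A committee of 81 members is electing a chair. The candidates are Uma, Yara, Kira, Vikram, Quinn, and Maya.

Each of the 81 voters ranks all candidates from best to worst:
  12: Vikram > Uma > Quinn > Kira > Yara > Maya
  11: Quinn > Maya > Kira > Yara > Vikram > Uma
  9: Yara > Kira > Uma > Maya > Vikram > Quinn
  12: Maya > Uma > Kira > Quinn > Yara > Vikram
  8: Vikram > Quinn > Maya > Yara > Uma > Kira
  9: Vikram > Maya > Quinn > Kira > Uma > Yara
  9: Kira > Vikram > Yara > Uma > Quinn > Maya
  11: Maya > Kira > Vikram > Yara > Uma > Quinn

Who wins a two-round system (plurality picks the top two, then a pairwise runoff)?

Maya

Round 1 first-place votes: Uma 0, Yara 9, Kira 9, Vikram 29, Quinn 11, Maya 23. Vikram and Maya advance.
Runoff: Vikram is ranked above Maya on 38 ballots, Maya above Vikram on 43.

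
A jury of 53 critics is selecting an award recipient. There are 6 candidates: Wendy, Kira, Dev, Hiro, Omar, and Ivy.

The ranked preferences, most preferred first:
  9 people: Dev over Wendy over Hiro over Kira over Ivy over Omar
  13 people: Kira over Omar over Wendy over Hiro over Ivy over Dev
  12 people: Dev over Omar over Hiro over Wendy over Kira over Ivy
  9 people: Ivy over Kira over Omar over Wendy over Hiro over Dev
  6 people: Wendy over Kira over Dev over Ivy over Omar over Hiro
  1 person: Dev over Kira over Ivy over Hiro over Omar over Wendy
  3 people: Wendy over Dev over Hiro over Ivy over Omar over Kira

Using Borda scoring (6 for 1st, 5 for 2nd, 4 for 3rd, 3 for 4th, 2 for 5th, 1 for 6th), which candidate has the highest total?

Wendy

Wendy: 9×5 + 13×4 + 12×3 + 9×3 + 6×6 + 1×1 + 3×6 = 215
Kira: 9×3 + 13×6 + 12×2 + 9×5 + 6×5 + 1×5 + 3×1 = 212
Dev: 9×6 + 13×1 + 12×6 + 9×1 + 6×4 + 1×6 + 3×5 = 193
Hiro: 9×4 + 13×3 + 12×4 + 9×2 + 6×1 + 1×3 + 3×4 = 162
Omar: 9×1 + 13×5 + 12×5 + 9×4 + 6×2 + 1×2 + 3×2 = 190
Ivy: 9×2 + 13×2 + 12×1 + 9×6 + 6×3 + 1×4 + 3×3 = 141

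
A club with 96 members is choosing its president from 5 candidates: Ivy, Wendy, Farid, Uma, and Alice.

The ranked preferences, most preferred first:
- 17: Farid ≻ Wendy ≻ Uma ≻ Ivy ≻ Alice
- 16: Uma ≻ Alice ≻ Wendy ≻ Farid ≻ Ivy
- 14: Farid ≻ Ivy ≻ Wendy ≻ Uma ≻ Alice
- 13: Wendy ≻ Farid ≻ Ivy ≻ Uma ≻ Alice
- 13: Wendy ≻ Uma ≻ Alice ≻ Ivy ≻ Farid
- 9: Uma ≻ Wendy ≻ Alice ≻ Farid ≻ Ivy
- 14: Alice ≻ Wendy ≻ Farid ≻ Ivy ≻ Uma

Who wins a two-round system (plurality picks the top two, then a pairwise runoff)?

Wendy

Round 1 first-place votes: Ivy 0, Wendy 26, Farid 31, Uma 25, Alice 14. Farid and Wendy advance.
Runoff: Farid is ranked above Wendy on 31 ballots, Wendy above Farid on 65.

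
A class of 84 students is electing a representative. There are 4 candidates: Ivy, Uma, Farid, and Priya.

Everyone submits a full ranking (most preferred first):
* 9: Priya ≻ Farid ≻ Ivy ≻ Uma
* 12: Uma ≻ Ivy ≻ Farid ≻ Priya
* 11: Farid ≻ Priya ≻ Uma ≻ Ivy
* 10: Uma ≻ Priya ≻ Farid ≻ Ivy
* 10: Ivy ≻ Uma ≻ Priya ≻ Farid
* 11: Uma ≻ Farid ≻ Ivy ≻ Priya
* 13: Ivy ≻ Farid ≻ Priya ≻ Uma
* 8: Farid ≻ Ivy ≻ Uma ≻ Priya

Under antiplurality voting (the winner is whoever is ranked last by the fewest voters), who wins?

Last-place votes: Ivy 21, Uma 22, Farid 10, Priya 31.

Farid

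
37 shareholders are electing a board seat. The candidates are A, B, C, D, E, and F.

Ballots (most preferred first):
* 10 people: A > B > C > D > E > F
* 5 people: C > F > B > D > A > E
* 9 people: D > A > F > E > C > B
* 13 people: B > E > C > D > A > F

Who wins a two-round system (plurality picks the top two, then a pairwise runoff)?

A

Round 1 first-place votes: A 10, B 13, C 5, D 9, E 0, F 0. B and A advance.
Runoff: B is ranked above A on 18 ballots, A above B on 19.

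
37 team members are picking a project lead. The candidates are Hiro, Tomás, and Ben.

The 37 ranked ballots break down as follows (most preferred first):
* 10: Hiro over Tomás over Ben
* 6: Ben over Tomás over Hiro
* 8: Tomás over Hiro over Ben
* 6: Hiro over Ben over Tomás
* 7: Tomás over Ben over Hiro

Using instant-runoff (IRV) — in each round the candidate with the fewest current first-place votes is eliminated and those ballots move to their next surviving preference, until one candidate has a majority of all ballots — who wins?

Round 1: Hiro 16, Tomás 15, Ben 6. Ben eliminated.
Round 2: Hiro 16, Tomás 21. Tomás has a majority (≥19).

Tomás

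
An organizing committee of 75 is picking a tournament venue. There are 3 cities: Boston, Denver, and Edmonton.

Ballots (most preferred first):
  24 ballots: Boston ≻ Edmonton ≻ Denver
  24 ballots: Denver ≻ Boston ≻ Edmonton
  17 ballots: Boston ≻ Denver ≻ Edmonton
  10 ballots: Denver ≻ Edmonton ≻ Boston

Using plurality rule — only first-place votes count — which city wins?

Boston

First-place votes: Boston 41, Denver 34, Edmonton 0.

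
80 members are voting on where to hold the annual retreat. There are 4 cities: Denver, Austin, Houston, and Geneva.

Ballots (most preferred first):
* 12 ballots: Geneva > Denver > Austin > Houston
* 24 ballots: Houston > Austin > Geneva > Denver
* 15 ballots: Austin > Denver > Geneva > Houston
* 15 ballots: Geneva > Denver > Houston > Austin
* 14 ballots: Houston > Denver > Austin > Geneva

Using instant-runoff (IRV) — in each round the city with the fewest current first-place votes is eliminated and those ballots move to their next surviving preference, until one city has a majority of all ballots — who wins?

Round 1: Denver 0, Austin 15, Houston 38, Geneva 27. Denver eliminated.
Round 2: Austin 15, Houston 38, Geneva 27. Austin eliminated.
Round 3: Houston 38, Geneva 42. Geneva has a majority (≥41).

Geneva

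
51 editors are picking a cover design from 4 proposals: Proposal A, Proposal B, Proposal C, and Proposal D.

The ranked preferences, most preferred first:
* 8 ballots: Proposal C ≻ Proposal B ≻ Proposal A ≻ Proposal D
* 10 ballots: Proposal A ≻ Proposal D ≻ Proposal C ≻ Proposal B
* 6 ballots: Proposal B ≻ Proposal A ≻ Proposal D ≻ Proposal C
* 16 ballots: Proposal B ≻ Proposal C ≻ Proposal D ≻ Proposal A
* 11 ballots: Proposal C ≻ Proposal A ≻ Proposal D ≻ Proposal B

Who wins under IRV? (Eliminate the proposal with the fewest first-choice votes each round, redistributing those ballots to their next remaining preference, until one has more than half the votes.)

Round 1: Proposal A 10, Proposal B 22, Proposal C 19, Proposal D 0. Proposal D eliminated.
Round 2: Proposal A 10, Proposal B 22, Proposal C 19. Proposal A eliminated.
Round 3: Proposal B 22, Proposal C 29. Proposal C has a majority (≥26).

Proposal C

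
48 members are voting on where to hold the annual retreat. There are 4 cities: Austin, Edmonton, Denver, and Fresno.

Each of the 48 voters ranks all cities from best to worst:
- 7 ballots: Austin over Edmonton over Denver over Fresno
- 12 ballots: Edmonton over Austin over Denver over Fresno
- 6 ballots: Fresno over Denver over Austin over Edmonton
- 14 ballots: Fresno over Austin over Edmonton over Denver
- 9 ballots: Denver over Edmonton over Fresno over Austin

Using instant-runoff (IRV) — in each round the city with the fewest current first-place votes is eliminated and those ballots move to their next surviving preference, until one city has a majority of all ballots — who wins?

Round 1: Austin 7, Edmonton 12, Denver 9, Fresno 20. Austin eliminated.
Round 2: Edmonton 19, Denver 9, Fresno 20. Denver eliminated.
Round 3: Edmonton 28, Fresno 20. Edmonton has a majority (≥25).

Edmonton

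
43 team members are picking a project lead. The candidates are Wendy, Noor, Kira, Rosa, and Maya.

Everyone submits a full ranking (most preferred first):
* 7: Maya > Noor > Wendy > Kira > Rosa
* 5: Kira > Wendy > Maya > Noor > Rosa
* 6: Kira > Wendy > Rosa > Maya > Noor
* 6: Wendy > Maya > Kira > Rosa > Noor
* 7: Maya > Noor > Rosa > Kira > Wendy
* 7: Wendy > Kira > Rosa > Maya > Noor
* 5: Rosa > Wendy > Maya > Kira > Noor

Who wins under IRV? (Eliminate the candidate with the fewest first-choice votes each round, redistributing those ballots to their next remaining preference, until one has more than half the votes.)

Round 1: Wendy 13, Noor 0, Kira 11, Rosa 5, Maya 14. Noor eliminated.
Round 2: Wendy 13, Kira 11, Rosa 5, Maya 14. Rosa eliminated.
Round 3: Wendy 18, Kira 11, Maya 14. Kira eliminated.
Round 4: Wendy 29, Maya 14. Wendy has a majority (≥22).

Wendy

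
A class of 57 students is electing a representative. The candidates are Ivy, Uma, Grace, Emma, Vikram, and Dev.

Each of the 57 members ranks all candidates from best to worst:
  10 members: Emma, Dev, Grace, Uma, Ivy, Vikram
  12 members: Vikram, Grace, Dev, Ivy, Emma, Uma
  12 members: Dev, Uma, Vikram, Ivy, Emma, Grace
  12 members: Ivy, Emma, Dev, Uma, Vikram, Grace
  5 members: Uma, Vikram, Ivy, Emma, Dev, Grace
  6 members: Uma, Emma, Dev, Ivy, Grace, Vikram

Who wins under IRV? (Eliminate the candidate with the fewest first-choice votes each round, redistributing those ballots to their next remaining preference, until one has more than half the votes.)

Round 1: Ivy 12, Uma 11, Grace 0, Emma 10, Vikram 12, Dev 12. Grace eliminated.
Round 2: Ivy 12, Uma 11, Emma 10, Vikram 12, Dev 12. Emma eliminated.
Round 3: Ivy 12, Uma 11, Vikram 12, Dev 22. Uma eliminated.
Round 4: Ivy 12, Vikram 17, Dev 28. Ivy eliminated.
Round 5: Vikram 17, Dev 40. Dev has a majority (≥29).

Dev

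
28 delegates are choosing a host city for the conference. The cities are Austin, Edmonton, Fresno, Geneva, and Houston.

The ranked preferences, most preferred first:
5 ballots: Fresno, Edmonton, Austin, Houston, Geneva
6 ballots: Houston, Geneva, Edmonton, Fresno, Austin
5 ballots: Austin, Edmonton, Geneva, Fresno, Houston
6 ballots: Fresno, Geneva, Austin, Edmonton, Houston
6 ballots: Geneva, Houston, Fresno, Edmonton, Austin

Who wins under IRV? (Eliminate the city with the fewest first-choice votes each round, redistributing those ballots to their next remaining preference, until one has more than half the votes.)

Geneva

Round 1: Austin 5, Edmonton 0, Fresno 11, Geneva 6, Houston 6. Edmonton eliminated.
Round 2: Austin 5, Fresno 11, Geneva 6, Houston 6. Austin eliminated.
Round 3: Fresno 11, Geneva 11, Houston 6. Houston eliminated.
Round 4: Fresno 11, Geneva 17. Geneva has a majority (≥15).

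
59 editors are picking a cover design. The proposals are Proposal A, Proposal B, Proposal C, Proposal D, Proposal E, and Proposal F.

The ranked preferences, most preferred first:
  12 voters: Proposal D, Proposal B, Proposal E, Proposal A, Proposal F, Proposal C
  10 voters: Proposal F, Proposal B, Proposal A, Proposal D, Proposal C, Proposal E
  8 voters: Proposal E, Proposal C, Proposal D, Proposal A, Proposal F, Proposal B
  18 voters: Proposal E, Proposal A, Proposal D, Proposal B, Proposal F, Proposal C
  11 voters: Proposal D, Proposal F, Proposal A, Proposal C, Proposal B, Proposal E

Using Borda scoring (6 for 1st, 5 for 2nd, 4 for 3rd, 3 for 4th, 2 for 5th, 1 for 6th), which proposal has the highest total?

Proposal A: 12×3 + 10×4 + 8×3 + 18×5 + 11×4 = 234
Proposal B: 12×5 + 10×5 + 8×1 + 18×3 + 11×2 = 194
Proposal C: 12×1 + 10×2 + 8×5 + 18×1 + 11×3 = 123
Proposal D: 12×6 + 10×3 + 8×4 + 18×4 + 11×6 = 272
Proposal E: 12×4 + 10×1 + 8×6 + 18×6 + 11×1 = 225
Proposal F: 12×2 + 10×6 + 8×2 + 18×2 + 11×5 = 191

Proposal D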